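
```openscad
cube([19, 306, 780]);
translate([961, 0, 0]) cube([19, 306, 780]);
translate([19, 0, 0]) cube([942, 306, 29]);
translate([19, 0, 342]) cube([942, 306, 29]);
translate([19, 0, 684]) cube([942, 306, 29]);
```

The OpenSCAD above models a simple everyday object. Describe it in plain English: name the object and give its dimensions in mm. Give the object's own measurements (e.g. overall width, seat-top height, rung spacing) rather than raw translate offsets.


An open bookshelf. Two side panels, each 19 mm thick, 306 mm deep and 780 mm tall, stand 980 mm apart (outside-to-outside). Between them sit 3 shelves, each 29 mm thick and 306 mm deep, spanning the full gap between the sides. The bottom shelf rests on the floor (its underside at z = 0) and the clear gap between one shelf's top and the next shelf's underside is 313 mm.


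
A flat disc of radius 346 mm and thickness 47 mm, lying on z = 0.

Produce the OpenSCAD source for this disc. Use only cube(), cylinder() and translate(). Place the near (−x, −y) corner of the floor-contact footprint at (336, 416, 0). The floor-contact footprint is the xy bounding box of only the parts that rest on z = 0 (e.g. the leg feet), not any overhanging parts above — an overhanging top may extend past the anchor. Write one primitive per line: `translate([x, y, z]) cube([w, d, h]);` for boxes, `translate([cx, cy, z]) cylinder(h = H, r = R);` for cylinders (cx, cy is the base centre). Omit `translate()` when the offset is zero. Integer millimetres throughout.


translate([682, 762, 0]) cylinder(h = 47, r = 346);


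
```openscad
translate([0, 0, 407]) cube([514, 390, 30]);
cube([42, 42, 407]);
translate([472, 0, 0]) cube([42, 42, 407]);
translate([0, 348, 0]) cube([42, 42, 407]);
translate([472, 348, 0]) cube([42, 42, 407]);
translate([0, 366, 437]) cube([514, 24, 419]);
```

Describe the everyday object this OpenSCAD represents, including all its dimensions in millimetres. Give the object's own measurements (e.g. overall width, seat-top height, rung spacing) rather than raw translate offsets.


A chair. The seat is a 514×390×30 mm slab with its top at z = 437 mm, on four 42×42 mm corner legs (flush with the seat edges, standing on z = 0). A flat backrest 24 mm thick, 419 mm tall, spans the full seat width and rises from the seat top along its +y edge, rear face flush with the rear of the seat.


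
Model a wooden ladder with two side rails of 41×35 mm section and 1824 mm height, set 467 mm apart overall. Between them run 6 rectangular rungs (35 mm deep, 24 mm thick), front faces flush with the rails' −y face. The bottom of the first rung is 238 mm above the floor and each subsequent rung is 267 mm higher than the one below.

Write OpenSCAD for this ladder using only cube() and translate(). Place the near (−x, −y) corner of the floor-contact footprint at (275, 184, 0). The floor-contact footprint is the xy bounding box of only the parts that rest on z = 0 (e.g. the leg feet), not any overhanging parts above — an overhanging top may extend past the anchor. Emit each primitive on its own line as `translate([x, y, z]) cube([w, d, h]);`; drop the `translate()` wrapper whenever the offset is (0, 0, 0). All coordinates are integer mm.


translate([275, 184, 0]) cube([41, 35, 1824]);
translate([701, 184, 0]) cube([41, 35, 1824]);
translate([316, 184, 238]) cube([385, 35, 24]);
translate([316, 184, 505]) cube([385, 35, 24]);
translate([316, 184, 772]) cube([385, 35, 24]);
translate([316, 184, 1039]) cube([385, 35, 24]);
translate([316, 184, 1306]) cube([385, 35, 24]);
translate([316, 184, 1573]) cube([385, 35, 24]);


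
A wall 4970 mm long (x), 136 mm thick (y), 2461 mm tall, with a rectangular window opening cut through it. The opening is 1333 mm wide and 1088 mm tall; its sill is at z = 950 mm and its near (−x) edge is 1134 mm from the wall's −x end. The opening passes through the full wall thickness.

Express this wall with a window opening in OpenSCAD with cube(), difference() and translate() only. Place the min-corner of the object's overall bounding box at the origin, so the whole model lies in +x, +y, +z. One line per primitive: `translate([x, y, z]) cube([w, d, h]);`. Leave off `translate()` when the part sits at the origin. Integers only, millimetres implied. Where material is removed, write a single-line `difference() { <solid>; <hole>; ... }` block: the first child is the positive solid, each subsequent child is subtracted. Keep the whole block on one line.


difference() { cube([4970, 136, 2461]); translate([1134, 0, 950]) cube([1333, 136, 1088]); }


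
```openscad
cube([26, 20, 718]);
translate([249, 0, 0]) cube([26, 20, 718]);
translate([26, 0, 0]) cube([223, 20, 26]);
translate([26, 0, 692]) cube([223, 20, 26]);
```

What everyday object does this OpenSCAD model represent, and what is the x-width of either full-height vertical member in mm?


A picture frame. The border width is 26 mm.

Four thin pieces enclosing a rectangular opening — a picture frame. The two full-height stiles are 718 mm tall; the top rail sits at z = 692 and is 26 mm tall, so the border above the opening is 718 − 692 = 26 mm, matching the stile x-width.


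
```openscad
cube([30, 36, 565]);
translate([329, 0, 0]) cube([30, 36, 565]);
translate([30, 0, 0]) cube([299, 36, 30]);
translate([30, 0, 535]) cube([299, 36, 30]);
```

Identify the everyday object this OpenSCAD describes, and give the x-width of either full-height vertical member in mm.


A picture frame. The border width is 30 mm.

Four thin pieces enclosing a rectangular opening — a picture frame. The two full-height stiles are 565 mm tall; the top rail sits at z = 535 and is 30 mm tall, so the border above the opening is 565 − 535 = 30 mm, matching the stile x-width.


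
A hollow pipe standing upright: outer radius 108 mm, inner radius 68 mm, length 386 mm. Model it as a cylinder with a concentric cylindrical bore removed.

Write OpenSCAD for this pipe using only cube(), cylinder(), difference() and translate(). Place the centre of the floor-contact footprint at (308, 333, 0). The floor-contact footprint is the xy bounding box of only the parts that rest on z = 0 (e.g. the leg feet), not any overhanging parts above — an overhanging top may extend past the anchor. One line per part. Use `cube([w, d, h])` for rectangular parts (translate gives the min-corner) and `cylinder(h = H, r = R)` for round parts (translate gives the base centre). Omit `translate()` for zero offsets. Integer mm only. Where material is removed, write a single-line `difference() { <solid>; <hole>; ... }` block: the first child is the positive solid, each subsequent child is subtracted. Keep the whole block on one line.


difference() { translate([308, 333, 0]) cylinder(h = 386, r = 108); translate([308, 333, 0]) cylinder(h = 386, r = 68); }


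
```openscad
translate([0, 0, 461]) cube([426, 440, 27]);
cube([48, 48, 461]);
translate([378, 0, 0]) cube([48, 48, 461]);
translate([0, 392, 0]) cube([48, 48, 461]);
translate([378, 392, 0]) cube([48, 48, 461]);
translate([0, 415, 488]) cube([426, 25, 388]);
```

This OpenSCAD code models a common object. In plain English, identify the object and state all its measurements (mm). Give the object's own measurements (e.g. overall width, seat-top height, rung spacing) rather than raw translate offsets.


A chair. The seat is a 426×440×27 mm slab with its top at z = 488 mm, on four 48×48 mm corner legs (flush with the seat edges, standing on z = 0). A flat backrest 25 mm thick, 388 mm tall, spans the full seat width and rises from the seat top along its +y edge, rear face flush with the rear of the seat.


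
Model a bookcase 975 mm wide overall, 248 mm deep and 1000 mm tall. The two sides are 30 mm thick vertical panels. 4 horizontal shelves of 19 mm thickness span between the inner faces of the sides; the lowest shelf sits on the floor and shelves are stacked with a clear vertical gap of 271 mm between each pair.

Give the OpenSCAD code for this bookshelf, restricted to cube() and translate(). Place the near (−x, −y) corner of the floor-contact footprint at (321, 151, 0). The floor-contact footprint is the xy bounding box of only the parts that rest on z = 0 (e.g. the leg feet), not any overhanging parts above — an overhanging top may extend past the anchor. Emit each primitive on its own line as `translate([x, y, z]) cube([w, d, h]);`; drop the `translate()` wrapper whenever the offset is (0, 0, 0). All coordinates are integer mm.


translate([321, 151, 0]) cube([30, 248, 1000]);
translate([1266, 151, 0]) cube([30, 248, 1000]);
translate([351, 151, 0]) cube([915, 248, 19]);
translate([351, 151, 290]) cube([915, 248, 19]);
translate([351, 151, 580]) cube([915, 248, 19]);
translate([351, 151, 870]) cube([915, 248, 19]);


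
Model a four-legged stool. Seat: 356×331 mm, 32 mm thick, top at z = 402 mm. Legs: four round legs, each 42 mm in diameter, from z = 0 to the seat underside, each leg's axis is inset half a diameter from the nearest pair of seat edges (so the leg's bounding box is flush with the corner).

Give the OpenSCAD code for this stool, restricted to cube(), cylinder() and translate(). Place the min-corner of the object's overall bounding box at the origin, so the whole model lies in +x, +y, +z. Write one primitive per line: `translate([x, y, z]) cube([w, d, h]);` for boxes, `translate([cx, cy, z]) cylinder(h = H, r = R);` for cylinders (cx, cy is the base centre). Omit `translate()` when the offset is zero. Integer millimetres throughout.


translate([0, 0, 370]) cube([356, 331, 32]);
translate([21, 21, 0]) cylinder(h = 370, r = 21);
translate([335, 21, 0]) cylinder(h = 370, r = 21);
translate([21, 310, 0]) cylinder(h = 370, r = 21);
translate([335, 310, 0]) cylinder(h = 370, r = 21);


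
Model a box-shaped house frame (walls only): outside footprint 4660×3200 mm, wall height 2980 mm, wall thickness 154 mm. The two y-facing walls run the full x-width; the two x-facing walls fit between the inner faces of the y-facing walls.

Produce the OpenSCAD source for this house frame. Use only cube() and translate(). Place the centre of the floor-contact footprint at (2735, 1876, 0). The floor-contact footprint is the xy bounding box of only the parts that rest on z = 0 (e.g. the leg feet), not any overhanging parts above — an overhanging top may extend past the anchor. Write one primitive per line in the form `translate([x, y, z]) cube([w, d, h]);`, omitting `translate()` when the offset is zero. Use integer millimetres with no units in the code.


translate([405, 276, 0]) cube([4660, 154, 2980]);
translate([405, 3322, 0]) cube([4660, 154, 2980]);
translate([405, 430, 0]) cube([154, 2892, 2980]);
translate([4911, 430, 0]) cube([154, 2892, 2980]);


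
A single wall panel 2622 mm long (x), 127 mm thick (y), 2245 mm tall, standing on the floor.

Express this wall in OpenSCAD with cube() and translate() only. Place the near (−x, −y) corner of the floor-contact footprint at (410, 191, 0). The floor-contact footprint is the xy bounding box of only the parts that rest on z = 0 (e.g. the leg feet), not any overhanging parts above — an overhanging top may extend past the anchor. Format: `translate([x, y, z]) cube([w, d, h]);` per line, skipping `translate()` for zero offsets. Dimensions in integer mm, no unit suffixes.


translate([410, 191, 0]) cube([2622, 127, 2245]);


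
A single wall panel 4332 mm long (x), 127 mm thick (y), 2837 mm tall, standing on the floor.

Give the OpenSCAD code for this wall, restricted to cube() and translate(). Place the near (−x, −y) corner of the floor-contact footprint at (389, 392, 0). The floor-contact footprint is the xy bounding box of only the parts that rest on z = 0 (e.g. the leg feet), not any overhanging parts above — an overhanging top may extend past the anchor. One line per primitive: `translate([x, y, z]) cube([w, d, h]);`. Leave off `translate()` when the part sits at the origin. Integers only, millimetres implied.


translate([389, 392, 0]) cube([4332, 127, 2837]);


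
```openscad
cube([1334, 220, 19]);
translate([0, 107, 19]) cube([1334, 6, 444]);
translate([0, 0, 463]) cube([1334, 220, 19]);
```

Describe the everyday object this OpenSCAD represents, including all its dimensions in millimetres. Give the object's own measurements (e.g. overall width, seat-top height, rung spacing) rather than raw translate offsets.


An I-beam lying along x, 1334 mm long. Overall section height 482 mm. Two flanges 220 mm wide (y) and 19 mm thick, one on the floor and one at the top; a web 6 mm thick runs between them, centred on the flange width.


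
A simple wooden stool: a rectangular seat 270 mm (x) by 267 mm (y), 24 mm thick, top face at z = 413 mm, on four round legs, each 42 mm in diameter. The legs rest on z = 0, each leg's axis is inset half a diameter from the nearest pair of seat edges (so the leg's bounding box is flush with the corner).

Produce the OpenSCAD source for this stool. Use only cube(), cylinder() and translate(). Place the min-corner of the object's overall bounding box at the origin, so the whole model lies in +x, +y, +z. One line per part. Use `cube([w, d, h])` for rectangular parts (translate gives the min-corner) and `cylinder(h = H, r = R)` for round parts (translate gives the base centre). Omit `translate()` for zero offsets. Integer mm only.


// leg_h = 413 - 24 = 389
translate([0, 0, 389]) cube([270, 267, 24]);
translate([21, 21, 0]) cylinder(h = 389, r = 21);
translate([249, 21, 0]) cylinder(h = 389, r = 21);
translate([21, 246, 0]) cylinder(h = 389, r = 21);
translate([249, 246, 0]) cylinder(h = 389, r = 21);


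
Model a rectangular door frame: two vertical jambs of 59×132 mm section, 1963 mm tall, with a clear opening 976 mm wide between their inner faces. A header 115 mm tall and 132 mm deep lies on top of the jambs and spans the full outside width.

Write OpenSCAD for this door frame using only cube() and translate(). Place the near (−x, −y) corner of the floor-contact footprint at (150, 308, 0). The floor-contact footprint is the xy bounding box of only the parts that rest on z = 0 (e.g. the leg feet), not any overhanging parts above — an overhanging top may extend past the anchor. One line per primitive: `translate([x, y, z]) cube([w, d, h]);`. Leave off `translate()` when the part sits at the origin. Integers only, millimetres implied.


translate([150, 308, 0]) cube([59, 132, 1963]);
translate([1185, 308, 0]) cube([59, 132, 1963]);
translate([150, 308, 1963]) cube([1094, 132, 115]);


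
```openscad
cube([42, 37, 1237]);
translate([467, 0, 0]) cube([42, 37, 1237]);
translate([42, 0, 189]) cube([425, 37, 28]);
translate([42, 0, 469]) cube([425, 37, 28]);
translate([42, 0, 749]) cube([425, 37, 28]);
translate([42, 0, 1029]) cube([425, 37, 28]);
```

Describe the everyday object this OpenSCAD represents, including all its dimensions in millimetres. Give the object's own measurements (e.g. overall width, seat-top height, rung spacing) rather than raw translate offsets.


A straight ladder. Two 42×37 mm vertical rails, 1237 mm tall, stand 509 mm apart (outside-to-outside) with their front faces coplanar on the −y side. 4 rungs, each 37 mm deep and 28 mm tall, span between the inner faces of the rails, front faces flush with the rails. The lowest rung's underside is at z = 189 mm and rungs are spaced 280 mm apart (underside to underside).


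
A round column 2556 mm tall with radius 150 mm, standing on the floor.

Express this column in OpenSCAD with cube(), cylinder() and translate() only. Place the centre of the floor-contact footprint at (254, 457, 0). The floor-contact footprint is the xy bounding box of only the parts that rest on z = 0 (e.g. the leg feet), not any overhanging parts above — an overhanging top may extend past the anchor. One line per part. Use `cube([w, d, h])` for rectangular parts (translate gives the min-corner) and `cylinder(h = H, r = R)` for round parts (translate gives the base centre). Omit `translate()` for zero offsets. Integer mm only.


translate([254, 457, 0]) cylinder(h = 2556, r = 150);


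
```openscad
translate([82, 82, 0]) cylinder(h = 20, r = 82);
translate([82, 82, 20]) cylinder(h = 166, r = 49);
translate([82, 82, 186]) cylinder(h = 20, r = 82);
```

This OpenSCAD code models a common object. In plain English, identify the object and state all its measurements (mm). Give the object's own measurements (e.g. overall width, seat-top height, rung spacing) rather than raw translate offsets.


A spool: two coaxial disc flanges of radius 82 mm and thickness 20 mm, joined by a core cylinder of radius 49 mm and height 166 mm. The lower flange rests on z = 0 and the three cylinders share a vertical axis.


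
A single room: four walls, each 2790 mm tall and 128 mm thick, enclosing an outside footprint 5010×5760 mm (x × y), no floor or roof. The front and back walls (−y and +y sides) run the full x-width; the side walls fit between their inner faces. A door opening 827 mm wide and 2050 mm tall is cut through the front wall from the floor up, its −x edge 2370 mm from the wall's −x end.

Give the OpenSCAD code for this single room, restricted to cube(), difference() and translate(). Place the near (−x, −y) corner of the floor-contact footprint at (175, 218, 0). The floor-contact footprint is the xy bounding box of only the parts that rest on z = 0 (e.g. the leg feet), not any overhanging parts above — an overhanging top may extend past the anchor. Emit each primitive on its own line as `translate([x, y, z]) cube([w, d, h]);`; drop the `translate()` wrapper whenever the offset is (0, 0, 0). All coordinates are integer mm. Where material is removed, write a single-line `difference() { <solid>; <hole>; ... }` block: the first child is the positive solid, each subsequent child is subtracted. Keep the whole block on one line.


difference() { translate([175, 218, 0]) cube([5010, 128, 2790]); translate([2545, 218, 0]) cube([827, 128, 2050]); }
translate([175, 5850, 0]) cube([5010, 128, 2790]);
translate([175, 346, 0]) cube([128, 5504, 2790]);
translate([5057, 346, 0]) cube([128, 5504, 2790]);


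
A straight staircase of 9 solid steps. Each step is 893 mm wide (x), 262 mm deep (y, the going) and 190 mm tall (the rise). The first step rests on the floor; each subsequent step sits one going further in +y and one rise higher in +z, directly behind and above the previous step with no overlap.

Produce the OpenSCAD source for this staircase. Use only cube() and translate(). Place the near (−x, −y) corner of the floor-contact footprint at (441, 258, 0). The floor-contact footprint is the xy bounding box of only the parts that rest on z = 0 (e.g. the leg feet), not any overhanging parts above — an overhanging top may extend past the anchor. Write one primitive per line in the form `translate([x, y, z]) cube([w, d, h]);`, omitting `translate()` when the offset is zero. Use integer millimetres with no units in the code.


translate([441, 258, 0]) cube([893, 262, 190]);
translate([441, 520, 190]) cube([893, 262, 190]);
translate([441, 782, 380]) cube([893, 262, 190]);
translate([441, 1044, 570]) cube([893, 262, 190]);
translate([441, 1306, 760]) cube([893, 262, 190]);
translate([441, 1568, 950]) cube([893, 262, 190]);
translate([441, 1830, 1140]) cube([893, 262, 190]);
translate([441, 2092, 1330]) cube([893, 262, 190]);
translate([441, 2354, 1520]) cube([893, 262, 190]);


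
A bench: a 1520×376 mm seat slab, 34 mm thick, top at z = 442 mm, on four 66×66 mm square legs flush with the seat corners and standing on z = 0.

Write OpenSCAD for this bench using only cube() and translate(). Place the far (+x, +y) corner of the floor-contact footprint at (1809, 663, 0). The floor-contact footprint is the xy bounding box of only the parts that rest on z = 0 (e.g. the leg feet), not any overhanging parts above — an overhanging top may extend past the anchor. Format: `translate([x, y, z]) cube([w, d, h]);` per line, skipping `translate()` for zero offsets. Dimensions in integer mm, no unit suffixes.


// leg_h = 442 − 34 = 408
translate([289, 287, 408]) cube([1520, 376, 34]);
translate([289, 287, 0]) cube([66, 66, 408]);
translate([289, 597, 0]) cube([66, 66, 408]);
translate([1743, 287, 0]) cube([66, 66, 408]);
translate([1743, 597, 0]) cube([66, 66, 408]);


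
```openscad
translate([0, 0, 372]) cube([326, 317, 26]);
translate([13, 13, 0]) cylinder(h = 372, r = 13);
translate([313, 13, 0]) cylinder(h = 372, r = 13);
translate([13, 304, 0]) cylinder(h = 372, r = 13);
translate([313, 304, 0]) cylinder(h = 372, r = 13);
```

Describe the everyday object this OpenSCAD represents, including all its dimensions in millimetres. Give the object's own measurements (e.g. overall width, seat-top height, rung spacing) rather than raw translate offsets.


A four-legged stool. The seat is a 326×317×26 mm slab whose top surface is at z = 398 mm; four round legs, each 26 mm in diameter, run from the floor (z = 0) to the underside of the seat, each leg's axis is inset half a diameter from the nearest pair of seat edges (so the leg's bounding box is flush with the corner).


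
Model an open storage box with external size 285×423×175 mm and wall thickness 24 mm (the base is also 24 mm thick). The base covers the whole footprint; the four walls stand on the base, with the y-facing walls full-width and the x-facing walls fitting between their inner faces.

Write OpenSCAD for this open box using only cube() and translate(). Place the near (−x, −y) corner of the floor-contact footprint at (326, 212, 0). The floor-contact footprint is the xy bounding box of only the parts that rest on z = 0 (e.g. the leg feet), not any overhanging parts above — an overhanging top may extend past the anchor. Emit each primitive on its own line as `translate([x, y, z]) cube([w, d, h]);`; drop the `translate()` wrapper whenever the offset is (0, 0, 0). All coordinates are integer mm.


translate([326, 212, 0]) cube([285, 423, 24]);
translate([326, 212, 24]) cube([285, 24, 151]);
translate([326, 611, 24]) cube([285, 24, 151]);
translate([326, 236, 24]) cube([24, 375, 151]);
translate([587, 236, 24]) cube([24, 375, 151]);


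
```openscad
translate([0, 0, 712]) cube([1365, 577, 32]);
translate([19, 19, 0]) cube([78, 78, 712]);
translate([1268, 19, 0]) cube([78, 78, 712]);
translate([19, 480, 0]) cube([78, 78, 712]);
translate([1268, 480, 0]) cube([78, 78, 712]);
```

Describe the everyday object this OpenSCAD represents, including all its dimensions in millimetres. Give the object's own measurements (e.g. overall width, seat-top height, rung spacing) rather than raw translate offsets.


A rectangular dining table. The top is 1365×577×32 mm with its upper surface at z = 744 mm. It stands on four 78×78 mm square legs, each inset 19 mm from the nearest pair of top edges, running from the floor to the underside of the top.


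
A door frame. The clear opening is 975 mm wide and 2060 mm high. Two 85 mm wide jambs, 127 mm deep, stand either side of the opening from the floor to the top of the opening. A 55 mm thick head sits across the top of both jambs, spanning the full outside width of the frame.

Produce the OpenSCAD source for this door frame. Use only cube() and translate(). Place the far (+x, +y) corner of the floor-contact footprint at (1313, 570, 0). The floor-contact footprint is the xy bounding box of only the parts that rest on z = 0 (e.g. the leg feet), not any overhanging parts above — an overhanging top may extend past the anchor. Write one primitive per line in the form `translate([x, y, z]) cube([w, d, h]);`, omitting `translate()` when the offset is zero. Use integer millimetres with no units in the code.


translate([168, 443, 0]) cube([85, 127, 2060]);
translate([1228, 443, 0]) cube([85, 127, 2060]);
translate([168, 443, 2060]) cube([1145, 127, 55]);


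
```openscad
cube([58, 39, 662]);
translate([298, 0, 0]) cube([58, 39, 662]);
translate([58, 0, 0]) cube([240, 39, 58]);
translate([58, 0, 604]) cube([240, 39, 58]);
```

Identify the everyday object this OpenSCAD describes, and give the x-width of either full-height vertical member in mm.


A picture frame. The border width is 58 mm.

Four thin pieces enclosing a rectangular opening — a picture frame. The two full-height stiles are 662 mm tall; the top rail sits at z = 604 and is 58 mm tall, so the border above the opening is 662 − 604 = 58 mm, matching the stile x-width.


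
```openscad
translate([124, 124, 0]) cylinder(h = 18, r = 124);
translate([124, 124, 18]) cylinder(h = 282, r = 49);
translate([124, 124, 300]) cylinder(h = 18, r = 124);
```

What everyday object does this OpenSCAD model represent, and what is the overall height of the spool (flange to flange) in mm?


A spool. The overall height is 318 mm.

Three coaxial cylinders, large–small–large — a spool. Two 18 mm flanges and a 282 mm core give 18 + 282 + 18 = 318 mm.


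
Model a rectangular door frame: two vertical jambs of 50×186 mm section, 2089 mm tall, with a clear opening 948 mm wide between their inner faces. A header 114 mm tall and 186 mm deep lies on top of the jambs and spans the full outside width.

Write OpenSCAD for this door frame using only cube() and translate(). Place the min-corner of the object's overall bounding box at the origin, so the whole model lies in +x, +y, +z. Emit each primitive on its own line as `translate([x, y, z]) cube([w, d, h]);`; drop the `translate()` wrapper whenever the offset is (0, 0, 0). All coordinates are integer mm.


cube([50, 186, 2089]);
translate([998, 0, 0]) cube([50, 186, 2089]);
translate([0, 0, 2089]) cube([1048, 186, 114]);


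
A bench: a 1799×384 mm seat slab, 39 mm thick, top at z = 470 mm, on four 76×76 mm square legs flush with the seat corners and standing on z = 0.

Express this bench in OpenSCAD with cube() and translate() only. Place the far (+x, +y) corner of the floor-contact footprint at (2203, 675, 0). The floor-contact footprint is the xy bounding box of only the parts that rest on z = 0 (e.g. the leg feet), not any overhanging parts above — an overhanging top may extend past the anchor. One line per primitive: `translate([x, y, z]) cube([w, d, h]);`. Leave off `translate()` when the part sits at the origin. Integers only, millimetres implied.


// leg_h = 470 − 39 = 431
translate([404, 291, 431]) cube([1799, 384, 39]);
translate([404, 291, 0]) cube([76, 76, 431]);
translate([404, 599, 0]) cube([76, 76, 431]);
translate([2127, 291, 0]) cube([76, 76, 431]);
translate([2127, 599, 0]) cube([76, 76, 431]);


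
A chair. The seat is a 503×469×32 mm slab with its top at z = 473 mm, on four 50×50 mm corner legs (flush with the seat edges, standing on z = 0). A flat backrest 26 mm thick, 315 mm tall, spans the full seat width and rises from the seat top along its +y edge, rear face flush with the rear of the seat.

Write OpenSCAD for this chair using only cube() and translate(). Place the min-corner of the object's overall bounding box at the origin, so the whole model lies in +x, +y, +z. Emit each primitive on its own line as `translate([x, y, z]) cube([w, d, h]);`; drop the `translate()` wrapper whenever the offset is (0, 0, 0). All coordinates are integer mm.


translate([0, 0, 441]) cube([503, 469, 32]);
cube([50, 50, 441]);
translate([453, 0, 0]) cube([50, 50, 441]);
translate([0, 419, 0]) cube([50, 50, 441]);
translate([453, 419, 0]) cube([50, 50, 441]);
translate([0, 443, 473]) cube([503, 26, 315]);


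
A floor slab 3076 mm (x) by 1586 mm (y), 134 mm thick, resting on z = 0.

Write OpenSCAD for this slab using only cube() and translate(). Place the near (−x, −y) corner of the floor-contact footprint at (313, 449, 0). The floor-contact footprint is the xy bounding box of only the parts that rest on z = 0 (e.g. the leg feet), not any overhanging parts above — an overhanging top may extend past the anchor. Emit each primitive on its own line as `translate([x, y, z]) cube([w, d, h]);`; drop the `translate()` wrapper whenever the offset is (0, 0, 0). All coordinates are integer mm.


translate([313, 449, 0]) cube([3076, 1586, 134]);


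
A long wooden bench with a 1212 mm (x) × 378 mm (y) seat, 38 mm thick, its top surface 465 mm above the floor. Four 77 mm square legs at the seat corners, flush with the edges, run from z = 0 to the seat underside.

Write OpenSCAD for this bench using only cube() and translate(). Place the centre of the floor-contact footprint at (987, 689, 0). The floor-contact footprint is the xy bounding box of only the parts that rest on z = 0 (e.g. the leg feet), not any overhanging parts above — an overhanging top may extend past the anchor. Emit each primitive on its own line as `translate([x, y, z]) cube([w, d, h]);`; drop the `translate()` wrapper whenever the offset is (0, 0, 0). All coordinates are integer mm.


translate([381, 500, 427]) cube([1212, 378, 38]);
translate([381, 500, 0]) cube([77, 77, 427]);
translate([381, 801, 0]) cube([77, 77, 427]);
translate([1516, 500, 0]) cube([77, 77, 427]);
translate([1516, 801, 0]) cube([77, 77, 427]);


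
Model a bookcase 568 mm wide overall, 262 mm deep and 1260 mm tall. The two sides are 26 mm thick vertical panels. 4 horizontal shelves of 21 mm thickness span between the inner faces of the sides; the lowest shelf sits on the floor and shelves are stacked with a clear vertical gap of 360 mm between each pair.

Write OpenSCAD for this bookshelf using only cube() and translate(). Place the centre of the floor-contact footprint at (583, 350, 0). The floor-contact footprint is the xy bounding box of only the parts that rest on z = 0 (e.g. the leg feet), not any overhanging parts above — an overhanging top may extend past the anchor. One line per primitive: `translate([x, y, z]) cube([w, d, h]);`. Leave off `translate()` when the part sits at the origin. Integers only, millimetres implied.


translate([299, 219, 0]) cube([26, 262, 1260]);
translate([841, 219, 0]) cube([26, 262, 1260]);
translate([325, 219, 0]) cube([516, 262, 21]);
translate([325, 219, 381]) cube([516, 262, 21]);
translate([325, 219, 762]) cube([516, 262, 21]);
translate([325, 219, 1143]) cube([516, 262, 21]);


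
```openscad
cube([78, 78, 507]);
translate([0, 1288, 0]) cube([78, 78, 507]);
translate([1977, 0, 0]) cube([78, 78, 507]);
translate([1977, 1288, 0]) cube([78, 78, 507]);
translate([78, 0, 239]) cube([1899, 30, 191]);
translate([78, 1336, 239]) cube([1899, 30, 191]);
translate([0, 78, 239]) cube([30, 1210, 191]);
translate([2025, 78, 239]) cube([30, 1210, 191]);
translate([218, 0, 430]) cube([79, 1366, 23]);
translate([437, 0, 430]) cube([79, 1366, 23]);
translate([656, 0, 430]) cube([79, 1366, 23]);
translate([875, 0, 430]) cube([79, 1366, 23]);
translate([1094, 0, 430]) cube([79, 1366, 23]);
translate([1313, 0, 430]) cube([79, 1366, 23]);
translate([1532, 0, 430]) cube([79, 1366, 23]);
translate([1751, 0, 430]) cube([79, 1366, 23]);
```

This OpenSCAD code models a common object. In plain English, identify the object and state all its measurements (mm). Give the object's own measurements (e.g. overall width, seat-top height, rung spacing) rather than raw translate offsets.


A bed frame 2055 mm long (x) by 1366 mm wide (y). Four 78×78 mm corner posts, 507 mm tall, at the corners of the footprint. Four rails of 30 mm thickness and 191 mm height run between adjacent posts with their undersides at z = 239 mm, their outer faces flush with the outside of the frame (the two x-running rails run between the posts' inner faces; the two y-running rails run between the posts' inner faces). 8 slats, each 79 mm wide (x) and 23 mm thick, lie across the top of the two x-running rails, running the full 1366 mm width of the frame in y; along x they sit between the end posts with a 140 mm gap after the −x posts and between neighbouring slats, leaving 147 mm before the +x posts.


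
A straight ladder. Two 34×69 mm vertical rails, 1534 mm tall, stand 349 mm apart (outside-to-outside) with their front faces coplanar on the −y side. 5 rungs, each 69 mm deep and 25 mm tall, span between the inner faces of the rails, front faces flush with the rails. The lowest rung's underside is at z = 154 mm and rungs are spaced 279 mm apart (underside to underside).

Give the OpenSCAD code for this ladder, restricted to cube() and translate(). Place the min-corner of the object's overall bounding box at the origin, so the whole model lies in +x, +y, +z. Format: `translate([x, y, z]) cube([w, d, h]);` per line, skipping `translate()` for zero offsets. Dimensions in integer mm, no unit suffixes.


cube([34, 69, 1534]);
translate([315, 0, 0]) cube([34, 69, 1534]);
translate([34, 0, 154]) cube([281, 69, 25]);
translate([34, 0, 433]) cube([281, 69, 25]);
translate([34, 0, 712]) cube([281, 69, 25]);
translate([34, 0, 991]) cube([281, 69, 25]);
translate([34, 0, 1270]) cube([281, 69, 25]);


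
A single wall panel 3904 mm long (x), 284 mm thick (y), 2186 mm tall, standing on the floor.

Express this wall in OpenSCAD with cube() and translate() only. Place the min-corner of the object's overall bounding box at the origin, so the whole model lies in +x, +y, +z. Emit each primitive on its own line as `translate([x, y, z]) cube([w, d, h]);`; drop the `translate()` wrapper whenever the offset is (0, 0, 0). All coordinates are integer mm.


cube([3904, 284, 2186]);


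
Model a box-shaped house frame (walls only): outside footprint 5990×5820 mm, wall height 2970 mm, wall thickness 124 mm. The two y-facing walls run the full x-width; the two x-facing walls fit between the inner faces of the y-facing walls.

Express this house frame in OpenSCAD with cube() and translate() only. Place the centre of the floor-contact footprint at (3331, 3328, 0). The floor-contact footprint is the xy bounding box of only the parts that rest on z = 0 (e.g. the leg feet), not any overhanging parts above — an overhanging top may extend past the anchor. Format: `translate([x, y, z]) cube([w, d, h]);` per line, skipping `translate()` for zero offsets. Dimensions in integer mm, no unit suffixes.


translate([336, 418, 0]) cube([5990, 124, 2970]);
translate([336, 6114, 0]) cube([5990, 124, 2970]);
translate([336, 542, 0]) cube([124, 5572, 2970]);
translate([6202, 542, 0]) cube([124, 5572, 2970]);


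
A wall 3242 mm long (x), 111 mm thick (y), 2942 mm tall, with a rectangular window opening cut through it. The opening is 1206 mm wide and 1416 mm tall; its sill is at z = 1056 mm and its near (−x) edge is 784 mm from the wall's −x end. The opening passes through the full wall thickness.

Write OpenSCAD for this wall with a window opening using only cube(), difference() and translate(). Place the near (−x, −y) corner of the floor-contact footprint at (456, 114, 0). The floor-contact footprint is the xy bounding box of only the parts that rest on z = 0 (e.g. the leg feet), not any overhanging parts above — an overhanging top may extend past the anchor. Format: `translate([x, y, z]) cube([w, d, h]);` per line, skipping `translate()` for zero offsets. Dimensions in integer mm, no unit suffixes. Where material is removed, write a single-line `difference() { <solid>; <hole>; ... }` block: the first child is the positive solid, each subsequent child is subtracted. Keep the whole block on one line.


difference() { translate([456, 114, 0]) cube([3242, 111, 2942]); translate([1240, 114, 1056]) cube([1206, 111, 1416]); }


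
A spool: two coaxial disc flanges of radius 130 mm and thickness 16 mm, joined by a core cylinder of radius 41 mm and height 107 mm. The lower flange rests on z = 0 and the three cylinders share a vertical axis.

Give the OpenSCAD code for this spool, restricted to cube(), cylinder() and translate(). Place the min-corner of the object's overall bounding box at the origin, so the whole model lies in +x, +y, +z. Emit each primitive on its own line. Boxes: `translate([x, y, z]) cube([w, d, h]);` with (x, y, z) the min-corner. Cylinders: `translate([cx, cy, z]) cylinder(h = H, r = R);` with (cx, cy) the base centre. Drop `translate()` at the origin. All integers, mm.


translate([130, 130, 0]) cylinder(h = 16, r = 130);
translate([130, 130, 16]) cylinder(h = 107, r = 41);
translate([130, 130, 123]) cylinder(h = 16, r = 130);


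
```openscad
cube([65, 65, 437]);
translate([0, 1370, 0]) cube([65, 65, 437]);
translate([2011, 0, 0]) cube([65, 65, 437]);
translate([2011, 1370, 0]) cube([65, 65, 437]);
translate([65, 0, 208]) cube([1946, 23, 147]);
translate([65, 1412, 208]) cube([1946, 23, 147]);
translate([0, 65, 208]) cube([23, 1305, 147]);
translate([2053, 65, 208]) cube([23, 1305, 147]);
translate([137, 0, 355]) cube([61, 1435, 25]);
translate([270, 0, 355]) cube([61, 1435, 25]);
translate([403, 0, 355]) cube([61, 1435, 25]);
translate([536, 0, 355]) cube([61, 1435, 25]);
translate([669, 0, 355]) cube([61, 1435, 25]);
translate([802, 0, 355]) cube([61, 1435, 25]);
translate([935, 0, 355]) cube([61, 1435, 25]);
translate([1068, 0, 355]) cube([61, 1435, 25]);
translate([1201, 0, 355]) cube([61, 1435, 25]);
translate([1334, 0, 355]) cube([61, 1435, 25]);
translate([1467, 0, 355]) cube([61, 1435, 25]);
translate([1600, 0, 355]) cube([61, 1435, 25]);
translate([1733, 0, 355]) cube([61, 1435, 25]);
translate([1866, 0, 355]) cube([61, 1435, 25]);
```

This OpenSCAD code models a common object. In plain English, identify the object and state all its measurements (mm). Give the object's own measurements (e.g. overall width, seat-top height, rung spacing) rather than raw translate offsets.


A bed frame 2076 mm long (x) by 1435 mm wide (y). Four 65×65 mm corner posts, 437 mm tall, at the corners of the footprint. Four rails of 23 mm thickness and 147 mm height run between adjacent posts with their undersides at z = 208 mm, their outer faces flush with the outside of the frame (the two x-running rails run between the posts' inner faces; the two y-running rails run between the posts' inner faces). 14 slats, each 61 mm wide (x) and 25 mm thick, lie across the top of the two x-running rails, running the full 1435 mm width of the frame in y; along x they sit between the end posts with a 72 mm gap after the −x posts and between neighbouring slats, leaving 84 mm before the +x posts.


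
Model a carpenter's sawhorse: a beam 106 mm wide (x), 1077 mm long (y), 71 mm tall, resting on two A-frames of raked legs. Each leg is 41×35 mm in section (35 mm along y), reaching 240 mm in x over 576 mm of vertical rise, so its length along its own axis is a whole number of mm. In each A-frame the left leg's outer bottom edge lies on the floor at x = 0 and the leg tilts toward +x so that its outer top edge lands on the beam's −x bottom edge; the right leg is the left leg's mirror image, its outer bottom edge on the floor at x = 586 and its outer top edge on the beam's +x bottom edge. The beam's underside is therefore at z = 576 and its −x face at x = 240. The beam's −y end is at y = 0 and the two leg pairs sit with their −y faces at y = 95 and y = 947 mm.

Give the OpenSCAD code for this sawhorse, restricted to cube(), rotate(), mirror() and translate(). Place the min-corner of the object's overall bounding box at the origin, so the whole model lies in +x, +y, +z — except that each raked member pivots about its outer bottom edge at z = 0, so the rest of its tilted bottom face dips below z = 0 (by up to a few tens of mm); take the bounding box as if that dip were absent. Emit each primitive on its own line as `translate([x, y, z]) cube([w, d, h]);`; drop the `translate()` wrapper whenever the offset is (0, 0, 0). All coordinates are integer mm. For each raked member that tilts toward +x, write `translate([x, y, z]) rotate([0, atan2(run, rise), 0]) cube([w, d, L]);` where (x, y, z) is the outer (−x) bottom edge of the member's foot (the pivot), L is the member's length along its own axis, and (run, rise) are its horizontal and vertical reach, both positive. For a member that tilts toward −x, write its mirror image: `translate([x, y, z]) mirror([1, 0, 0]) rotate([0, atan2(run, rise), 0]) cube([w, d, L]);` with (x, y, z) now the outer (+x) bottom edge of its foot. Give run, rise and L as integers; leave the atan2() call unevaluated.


translate([240, 0, 576]) cube([106, 1077, 71]);
translate([0, 95, 0]) rotate([0, atan2(240, 576), 0]) cube([41, 35, 624]);
translate([586, 95, 0]) mirror([1, 0, 0]) rotate([0, atan2(240, 576), 0]) cube([41, 35, 624]);
translate([0, 947, 0]) rotate([0, atan2(240, 576), 0]) cube([41, 35, 624]);
translate([586, 947, 0]) mirror([1, 0, 0]) rotate([0, atan2(240, 576), 0]) cube([41, 35, 624]);
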